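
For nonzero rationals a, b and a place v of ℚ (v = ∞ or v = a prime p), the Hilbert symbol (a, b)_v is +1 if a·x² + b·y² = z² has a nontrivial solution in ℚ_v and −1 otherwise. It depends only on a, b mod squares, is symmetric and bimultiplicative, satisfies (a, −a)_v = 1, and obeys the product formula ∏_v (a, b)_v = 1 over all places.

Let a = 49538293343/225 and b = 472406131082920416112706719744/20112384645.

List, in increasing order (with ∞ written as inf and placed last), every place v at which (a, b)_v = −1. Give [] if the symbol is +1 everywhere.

[5, 11, 19, 23]

(a, b) ≡ (1463, 168245) mod (ℚ^×)²; places V = {2, 3, 5, 7, 11, 13, 19, 23, 29, ∞}.
(a,b)_19: α=1, u≡17; β=3, v≡11 (mod 19); (17|19)=+1, (11|19)=+1; sign (−1)^1·+1^3·+1^1 = -1.
(a,b)_29: α=0, u≡9; β=-2, v≡25 (mod 29); (9|29)=+1, (25|29)=+1; sign (−1)^0·+1^-2·+1^0 = +1.
(a,b)_∞: sgn(1463)=+, sgn(168245)=+, so +1.
(a,b)_23: α=4, u≡20; β=9, v≡4 (mod 23); (20|23)=-1, (4|23)=+1; sign (−1)^0·-1^9·+1^4 = -1.
(a,b)_7: α=1, u≡3; β=3, v≡4 (mod 7); (3|7)=-1, (4|7)=+1; sign (−1)^1·-1^3·+1^1 = +1.
(a,b)_3: α=-2, u≡2; β=-14, v≡2 (mod 3); (2|3)=-1, (2|3)=-1; sign (−1)^0·-1^-14·-1^-2 = +1.
(a,b)_2: α=0, β=12; u≡7, v≡5 (mod 8); ε(u)ε(v)=1·0, αω(v)=0·1, βω(u)=12·0; sum ≡ 0  ⇒  +1.
(a,b)_5: α=-2, u≡2; β=-1, v≡1 (mod 5); (2|5)=-1, (1|5)=+1; sign (−1)^0·-1^-1·+1^-2 = -1.
(a,b)_13: α=0, u≡8; β=2, v≡3 (mod 13); (8|13)=-1, (3|13)=+1; sign (−1)^0·-1^2·+1^0 = +1.
(a,b)_11: α=3, u≡9; β=5, v≡5 (mod 11); (9|11)=+1, (5|11)=+1; sign (−1)^1·+1^5·+1^3 = -1.
(1463, 168245 / ℚ) ramifies at {5, 11, 19, 23}: a division algebra.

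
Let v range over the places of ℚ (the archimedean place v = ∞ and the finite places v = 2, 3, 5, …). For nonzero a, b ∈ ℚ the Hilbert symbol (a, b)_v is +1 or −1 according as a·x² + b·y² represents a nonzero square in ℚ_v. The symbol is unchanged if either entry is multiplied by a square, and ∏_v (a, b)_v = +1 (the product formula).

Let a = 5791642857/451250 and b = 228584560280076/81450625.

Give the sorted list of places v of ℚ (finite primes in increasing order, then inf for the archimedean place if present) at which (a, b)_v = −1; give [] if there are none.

[2, 3, 13, 23]

Mod squares: a ≡ 1794, b ≡ 11. Check v ∈ {∞, 2, 3, 5, 7, 11, 13, 19, 23}.
v=11: a=11^4·(≡9), b=11^5·(≡4) mod 11; (9|11)=+1, (4|11)=+1; (−1)^{4·5·5}·(+1)^5·(+1)^4 = +1.
v=3: a=3^3·(≡1), b=3^4·(≡2) mod 3; (1|3)=+1, (2|3)=-1; (−1)^{3·4·1}·(+1)^4·(-1)^3 = -1.
v=23: a=23^1·(≡18), b=23^2·(≡20) mod 23; (18|23)=+1, (20|23)=-1; (−1)^{1·2·11}·(+1)^2·(-1)^1 = -1.
v=19: a=19^-2·(≡13), b=19^-4·(≡16) mod 19; (13|19)=-1, (16|19)=+1; (−1)^{-2·-4·9}·(-1)^-4·(+1)^-2 = +1.
v=2: v_2(a)=-1, v_2(b)=2; units ≡ 1, 3 (mod 8); ε·ε+αω+βω = 0·1+-1·1+2·0 ≡ 1  ⇒  (a,b)_2 = -1.
v=∞: 1794 > 0 and 11 > 0  ⇒  (a,b)_∞ = +1.
v=13: a=13^1·(≡2), b=13^2·(≡8) mod 13; (2|13)=-1, (8|13)=-1; (−1)^{1·2·6}·(-1)^2·(-1)^1 = -1.
v=5: a=5^-4·(≡1), b=5^-4·(≡1) mod 5; (1|5)=+1, (1|5)=+1; (−1)^{-4·-4·2}·(+1)^-4·(+1)^-4 = +1.
v=7: a=7^2·(≡4), b=7^2·(≡4) mod 7; (4|7)=+1, (4|7)=+1; (−1)^{2·2·3}·(+1)^2·(+1)^2 = +1.
|Ram(1794, 11)| = 4, even; anisotropic at {2, 3, 13, 23}.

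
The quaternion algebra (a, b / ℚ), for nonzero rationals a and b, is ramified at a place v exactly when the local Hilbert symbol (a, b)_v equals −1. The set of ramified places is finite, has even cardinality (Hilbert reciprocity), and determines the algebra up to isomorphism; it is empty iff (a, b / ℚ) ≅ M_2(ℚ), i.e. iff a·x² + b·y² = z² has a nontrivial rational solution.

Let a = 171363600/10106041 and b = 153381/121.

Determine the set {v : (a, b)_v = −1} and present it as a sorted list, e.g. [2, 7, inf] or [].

(a, b) ≡ (5289, 153381) mod (ℚ^×)²; places V = {2, 3, 5, 11, 17, 29, 41, 43, ∞}.
(a,b)_2: α=4, β=0; u≡1, v≡5 (mod 8); ε(u)ε(v)=0·0, αω(v)=4·1, βω(u)=0·0; sum ≡ 0  ⇒  +1.
(a,b)_17: α=-4, u≡15; β=0, v≡12 (mod 17); (15|17)=+1, (12|17)=-1; sign (−1)^0·+1^0·-1^-4 = +1.
(a,b)_29: α=0, u≡27; β=1, v≡8 (mod 29); (27|29)=-1, (8|29)=-1; sign (−1)^0·-1^1·-1^0 = -1.
(a,b)_5: α=2, u≡4; β=0, v≡1 (mod 5); (4|5)=+1, (1|5)=+1; sign (−1)^0·+1^0·+1^2 = +1.
(a,b)_∞: sgn(5289)=+, sgn(153381)=+, so +1.
(a,b)_41: α=1, u≡13; β=1, v≡36 (mod 41); (13|41)=-1, (36|41)=+1; sign (−1)^0·-1^1·+1^1 = -1.
(a,b)_3: α=5, u≡2; β=1, v≡1 (mod 3); (2|3)=-1, (1|3)=+1; sign (−1)^1·-1^1·+1^5 = +1.
(a,b)_43: α=1, u≡29; β=1, v≡11 (mod 43); (29|43)=-1, (11|43)=+1; sign (−1)^1·-1^1·+1^1 = +1.
(a,b)_11: α=-2, u≡5; β=-2, v≡8 (mod 11); (5|11)=+1, (8|11)=-1; sign (−1)^0·+1^-2·-1^-2 = +1.
(5289, 153381 / ℚ) ramifies at {29, 41}: a division algebra.

[29, 41]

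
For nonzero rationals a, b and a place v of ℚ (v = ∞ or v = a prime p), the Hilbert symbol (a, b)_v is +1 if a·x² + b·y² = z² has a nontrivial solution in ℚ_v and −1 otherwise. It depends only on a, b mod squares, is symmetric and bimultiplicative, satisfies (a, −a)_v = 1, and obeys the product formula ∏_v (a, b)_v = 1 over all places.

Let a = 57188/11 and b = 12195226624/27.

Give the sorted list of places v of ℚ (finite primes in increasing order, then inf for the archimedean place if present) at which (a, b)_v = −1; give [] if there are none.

(a, b) ≡ (187, 3) mod (ℚ^×)²; places V = {2, 3, 7, 11, 17, 29, ∞}.
(a,b)_∞: sgn(187)=+, sgn(3)=+, so +1.
(a,b)_2: α=2, β=10; u≡3, v≡3 (mod 8); ε(u)ε(v)=1·1, αω(v)=2·1, βω(u)=10·1; sum ≡ 1  ⇒  -1.
(a,b)_17: α=1, u≡6; β=2, v≡14 (mod 17); (6|17)=-1, (14|17)=-1; sign (−1)^0·-1^2·-1^1 = -1.
(a,b)_7: α=0, u≡3; β=2, v≡3 (mod 7); (3|7)=-1, (3|7)=-1; sign (−1)^0·-1^2·-1^0 = +1.
(a,b)_29: α=2, u≡22; β=2, v≡3 (mod 29); (22|29)=+1, (3|29)=-1; sign (−1)^0·+1^2·-1^2 = +1.
(a,b)_11: α=-1, u≡10; β=0, v≡4 (mod 11); (10|11)=-1, (4|11)=+1; sign (−1)^0·-1^0·+1^-1 = +1.
(a,b)_3: α=0, u≡1; β=-3, v≡1 (mod 3); (1|3)=+1, (1|3)=+1; sign (−1)^0·+1^-3·+1^0 = +1.
(187, 3 / ℚ) ramifies at {2, 17}: a division algebra.

[2, 17]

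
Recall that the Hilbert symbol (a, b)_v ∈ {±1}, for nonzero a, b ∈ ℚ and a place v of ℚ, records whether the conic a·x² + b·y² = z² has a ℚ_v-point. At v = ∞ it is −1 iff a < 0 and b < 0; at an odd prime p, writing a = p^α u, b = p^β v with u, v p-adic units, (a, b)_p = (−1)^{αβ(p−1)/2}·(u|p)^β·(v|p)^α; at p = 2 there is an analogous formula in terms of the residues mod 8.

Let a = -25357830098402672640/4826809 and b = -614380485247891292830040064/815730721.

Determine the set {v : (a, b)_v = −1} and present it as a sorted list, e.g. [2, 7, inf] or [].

[17, inf]

Mod squares: a ≡ -10, b ≡ -1309. Check v ∈ {∞, 2, 3, 5, 7, 11, 13, 17}.
v=3: a=3^6·(≡2), b=3^2·(≡2) mod 3; (2|3)=-1, (2|3)=-1; (−1)^{6·2·1}·(-1)^2·(-1)^6 = +1.
v=5: a=5^1·(≡3), b=5^0·(≡1) mod 5; (3|5)=-1, (1|5)=+1; (−1)^{1·0·2}·(-1)^0·(+1)^1 = +1.
v=7: a=7^2·(≡4), b=7^3·(≡4) mod 7; (4|7)=+1, (4|7)=+1; (−1)^{2·3·3}·(+1)^3·(+1)^2 = +1.
v=∞: -10 < 0 and -1309 < 0  ⇒  (a,b)_∞ = -1.
v=2: v_2(a)=25, v_2(b)=34; units ≡ 3, 3 (mod 8); ε·ε+αω+βω = 1·1+25·1+34·1 ≡ 0  ⇒  (a,b)_2 = +1.
v=17: a=17^2·(≡7), b=17^3·(≡15) mod 17; (7|17)=-1, (15|17)=+1; (−1)^{2·3·8}·(-1)^3·(+1)^2 = -1.
v=13: a=13^-6·(≡10), b=13^-8·(≡12) mod 13; (10|13)=+1, (12|13)=+1; (−1)^{-6·-8·6}·(+1)^-8·(+1)^-6 = +1.
v=11: a=11^4·(≡3), b=11^9·(≡10) mod 11; (3|11)=+1, (10|11)=-1; (−1)^{4·9·5}·(+1)^9·(-1)^4 = +1.
|Ram(-10, -1309)| = 2, even; anisotropic at {17, ∞}.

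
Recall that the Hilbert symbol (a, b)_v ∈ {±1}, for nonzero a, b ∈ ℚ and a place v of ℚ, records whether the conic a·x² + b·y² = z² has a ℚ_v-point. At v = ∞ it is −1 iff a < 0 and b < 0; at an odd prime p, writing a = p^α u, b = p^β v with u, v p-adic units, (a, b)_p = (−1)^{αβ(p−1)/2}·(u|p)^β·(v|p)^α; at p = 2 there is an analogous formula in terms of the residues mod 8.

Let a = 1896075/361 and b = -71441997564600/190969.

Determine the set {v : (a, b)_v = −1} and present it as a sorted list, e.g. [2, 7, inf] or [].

[2, 29]

Mod squares: a ≡ 3, b ≡ -174. Check v ∈ {∞, 2, 3, 5, 13, 19, 23, 29, 31, 53}.
v=53: a=53^2·(≡12), b=53^2·(≡52) mod 53; (12|53)=-1, (52|53)=+1; (−1)^{2·2·26}·(-1)^2·(+1)^2 = +1.
v=23: a=23^0·(≡13), b=23^-2·(≡5) mod 23; (13|23)=+1, (5|23)=-1; (−1)^{0·-2·11}·(+1)^-2·(-1)^0 = +1.
v=2: v_2(a)=0, v_2(b)=3; units ≡ 3, 1 (mod 8); ε·ε+αω+βω = 1·0+0·0+3·1 ≡ 1  ⇒  (a,b)_2 = -1.
v=∞: 3 > 0 and -174 < 0  ⇒  (a,b)_∞ = +1.
v=31: a=31^0·(≡29), b=31^2·(≡24) mod 31; (29|31)=-1, (24|31)=-1; (−1)^{0·2·15}·(-1)^2·(-1)^0 = +1.
v=19: a=19^-2·(≡8), b=19^-2·(≡6) mod 19; (8|19)=-1, (6|19)=+1; (−1)^{-2·-2·9}·(-1)^-2·(+1)^-2 = +1.
v=13: a=13^0·(≡9), b=13^2·(≡11) mod 13; (9|13)=+1, (11|13)=-1; (−1)^{0·2·6}·(+1)^2·(-1)^0 = +1.
v=5: a=5^2·(≡3), b=5^2·(≡4) mod 5; (3|5)=-1, (4|5)=+1; (−1)^{2·2·2}·(-1)^2·(+1)^2 = +1.
v=3: a=3^3·(≡1), b=3^3·(≡2) mod 3; (1|3)=+1, (2|3)=-1; (−1)^{3·3·1}·(+1)^3·(-1)^3 = +1.
v=29: a=29^0·(≡2), b=29^1·(≡25) mod 29; (2|29)=-1, (25|29)=+1; (−1)^{0·1·14}·(-1)^1·(+1)^0 = -1.
Ram(3, -174) = {2, 29}; no ℚ_2-point on the conic.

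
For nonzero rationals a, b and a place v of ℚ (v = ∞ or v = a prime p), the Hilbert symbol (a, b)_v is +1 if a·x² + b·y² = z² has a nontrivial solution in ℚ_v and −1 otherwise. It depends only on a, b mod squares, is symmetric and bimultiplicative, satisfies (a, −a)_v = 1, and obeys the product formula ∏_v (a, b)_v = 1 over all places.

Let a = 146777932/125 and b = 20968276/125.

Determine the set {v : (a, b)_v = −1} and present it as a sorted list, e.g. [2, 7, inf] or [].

Mod squares: a ≡ 76415, b ≡ 534905. Check v ∈ {∞, 2, 5, 7, 17, 29, 31}.
v=7: a=7^4·(≡6), b=7^3·(≡6) mod 7; (6|7)=-1, (6|7)=-1; (−1)^{4·3·3}·(-1)^3·(-1)^4 = -1.
v=17: a=17^1·(≡6), b=17^1·(≡13) mod 17; (6|17)=-1, (13|17)=+1; (−1)^{1·1·8}·(-1)^1·(+1)^1 = -1.
v=5: a=5^-3·(≡2), b=5^-3·(≡1) mod 5; (2|5)=-1, (1|5)=+1; (−1)^{-3·-3·2}·(-1)^-3·(+1)^-3 = -1.
v=∞: 76415 > 0 and 534905 > 0  ⇒  (a,b)_∞ = +1.
v=29: a=29^1·(≡6), b=29^1·(≡5) mod 29; (6|29)=+1, (5|29)=+1; (−1)^{1·1·14}·(+1)^1·(+1)^1 = +1.
v=2: v_2(a)=2, v_2(b)=2; units ≡ 7, 1 (mod 8); ε·ε+αω+βω = 1·0+2·0+2·0 ≡ 0  ⇒  (a,b)_2 = +1.
v=31: a=31^1·(≡18), b=31^1·(≡7) mod 31; (18|31)=+1, (7|31)=+1; (−1)^{1·1·15}·(+1)^1·(+1)^1 = -1.
(76415, 534905 / ℚ) ramifies at {5, 7, 17, 31}: a division algebra.

[5, 7, 17, 31]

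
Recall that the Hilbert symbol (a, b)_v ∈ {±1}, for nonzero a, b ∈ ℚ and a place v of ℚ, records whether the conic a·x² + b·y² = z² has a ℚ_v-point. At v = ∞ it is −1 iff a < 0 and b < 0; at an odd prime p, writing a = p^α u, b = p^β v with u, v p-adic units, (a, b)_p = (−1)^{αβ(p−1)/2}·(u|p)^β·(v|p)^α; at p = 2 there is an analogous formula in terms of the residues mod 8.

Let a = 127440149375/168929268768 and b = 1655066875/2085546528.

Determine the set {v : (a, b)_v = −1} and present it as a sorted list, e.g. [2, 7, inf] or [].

(a, b) ≡ (238, 374) mod (ℚ^×)²; places V = {2, 3, 5, 7, 11, 13, 17, 23, ∞}.
(a,b)_17: α=3, u≡12; β=3, v≡6 (mod 17); (12|17)=-1, (6|17)=-1; sign (−1)^0·-1^3·-1^3 = +1.
(a,b)_5: α=4, u≡3; β=4, v≡4 (mod 5); (3|5)=-1, (4|5)=+1; sign (−1)^0·-1^4·+1^4 = +1.
(a,b)_23: α=-2, u≡18; β=-2, v≡4 (mod 23); (18|23)=+1, (4|23)=+1; sign (−1)^0·+1^-2·+1^-2 = +1.
(a,b)_7: α=3, u≡3; β=2, v≡3 (mod 7); (3|7)=-1, (3|7)=-1; sign (−1)^0·-1^2·-1^3 = -1.
(a,b)_13: α=-2, u≡1; β=-2, v≡10 (mod 13); (1|13)=+1, (10|13)=+1; sign (−1)^0·+1^-2·+1^-2 = +1.
(a,b)_2: α=-5, β=-5; u≡7, v≡3 (mod 8); ε(u)ε(v)=1·1, αω(v)=-5·1, βω(u)=-5·0; sum ≡ 0  ⇒  +1.
(a,b)_11: α=2, u≡7; β=1, v≡4 (mod 11); (7|11)=-1, (4|11)=+1; sign (−1)^0·-1^1·+1^2 = -1.
(a,b)_3: α=-10, u≡1; β=-6, v≡2 (mod 3); (1|3)=+1, (2|3)=-1; sign (−1)^0·+1^-6·-1^-10 = +1.
(a,b)_∞: sgn(238)=+, sgn(374)=+, so +1.
(238, 374 / ℚ) ramifies at {7, 11}: a division algebra.

[7, 11]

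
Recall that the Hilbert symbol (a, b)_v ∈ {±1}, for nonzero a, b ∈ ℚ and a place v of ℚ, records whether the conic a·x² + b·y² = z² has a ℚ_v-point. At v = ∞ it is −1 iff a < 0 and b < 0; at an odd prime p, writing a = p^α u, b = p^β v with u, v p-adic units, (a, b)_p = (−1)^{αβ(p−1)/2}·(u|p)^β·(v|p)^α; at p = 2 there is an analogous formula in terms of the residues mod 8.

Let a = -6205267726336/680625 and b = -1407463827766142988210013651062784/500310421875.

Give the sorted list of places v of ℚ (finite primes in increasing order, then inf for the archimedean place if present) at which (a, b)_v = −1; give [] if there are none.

Mod squares: a ≡ -106981, b ≡ -320943. Check v ∈ {∞, 2, 3, 5, 7, 11, 13, 17, 29, 31}.
v=3: a=3^-2·(≡2), b=3^-7·(≡2) mod 3; (2|3)=-1, (2|3)=-1; (−1)^{-2·-7·1}·(-1)^-7·(-1)^-2 = -1.
v=∞: -106981 < 0 and -320943 < 0  ⇒  (a,b)_∞ = -1.
v=31: a=31^1·(≡12), b=31^3·(≡16) mod 31; (12|31)=-1, (16|31)=+1; (−1)^{1·3·15}·(-1)^3·(+1)^1 = +1.
v=5: a=5^-4·(≡1), b=5^-6·(≡3) mod 5; (1|5)=+1, (3|5)=-1; (−1)^{-4·-6·2}·(+1)^-6·(-1)^-4 = +1.
v=2: v_2(a)=12, v_2(b)=12; units ≡ 3, 1 (mod 8); ε·ε+αω+βω = 1·0+12·0+12·1 ≡ 0  ⇒  (a,b)_2 = +1.
v=29: a=29^1·(≡6), b=29^3·(≡3) mod 29; (6|29)=+1, (3|29)=-1; (−1)^{1·3·14}·(+1)^3·(-1)^1 = -1.
v=13: a=13^0·(≡1), b=13^4·(≡1) mod 13; (1|13)=+1, (1|13)=+1; (−1)^{0·4·6}·(+1)^4·(+1)^0 = +1.
v=17: a=17^3·(≡10), b=17^7·(≡13) mod 17; (10|17)=-1, (13|17)=+1; (−1)^{3·7·8}·(-1)^7·(+1)^3 = -1.
v=11: a=11^-2·(≡9), b=11^-4·(≡9) mod 11; (9|11)=+1, (9|11)=+1; (−1)^{-2·-4·5}·(+1)^-4·(+1)^-2 = +1.
v=7: a=7^3·(≡3), b=7^9·(≡2) mod 7; (3|7)=-1, (2|7)=+1; (−1)^{3·9·3}·(-1)^9·(+1)^3 = +1.
Ram(-106981, -320943) = {3, 17, 29, ∞}; no ℚ_3-point on the conic.

[3, 17, 29, inf]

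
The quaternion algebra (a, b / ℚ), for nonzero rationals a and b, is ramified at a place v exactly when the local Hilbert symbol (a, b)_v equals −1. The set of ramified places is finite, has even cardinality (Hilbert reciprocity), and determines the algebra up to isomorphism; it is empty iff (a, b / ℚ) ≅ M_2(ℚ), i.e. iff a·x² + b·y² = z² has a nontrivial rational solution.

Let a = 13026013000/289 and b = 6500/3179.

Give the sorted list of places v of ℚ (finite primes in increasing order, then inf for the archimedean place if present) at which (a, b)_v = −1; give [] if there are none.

[2, 5]

Mod squares: a ≡ 130, b ≡ 715. Check v ∈ {∞, 2, 5, 7, 11, 13, 17}.
v=5: a=5^3·(≡1), b=5^3·(≡3) mod 5; (1|5)=+1, (3|5)=-1; (−1)^{3·3·2}·(+1)^3·(-1)^3 = -1.
v=7: a=7^2·(≡1), b=7^0·(≡4) mod 7; (1|7)=+1, (4|7)=+1; (−1)^{2·0·3}·(+1)^0·(+1)^2 = +1.
v=11: a=11^2·(≡5), b=11^-1·(≡7) mod 11; (5|11)=+1, (7|11)=-1; (−1)^{2·-1·5}·(+1)^-1·(-1)^2 = +1.
v=∞: 130 > 0 and 715 > 0  ⇒  (a,b)_∞ = +1.
v=2: v_2(a)=3, v_2(b)=2; units ≡ 1, 3 (mod 8); ε·ε+αω+βω = 0·1+3·1+2·0 ≡ 1  ⇒  (a,b)_2 = -1.
v=13: a=13^3·(≡4), b=13^1·(≡12) mod 13; (4|13)=+1, (12|13)=+1; (−1)^{3·1·6}·(+1)^1·(+1)^3 = +1.
v=17: a=17^-2·(≡14), b=17^-2·(≡16) mod 17; (14|17)=-1, (16|17)=+1; (−1)^{-2·-2·8}·(-1)^-2·(+1)^-2 = +1.
Ram(130, 715) = {2, 5}; no ℚ_2-point on the conic.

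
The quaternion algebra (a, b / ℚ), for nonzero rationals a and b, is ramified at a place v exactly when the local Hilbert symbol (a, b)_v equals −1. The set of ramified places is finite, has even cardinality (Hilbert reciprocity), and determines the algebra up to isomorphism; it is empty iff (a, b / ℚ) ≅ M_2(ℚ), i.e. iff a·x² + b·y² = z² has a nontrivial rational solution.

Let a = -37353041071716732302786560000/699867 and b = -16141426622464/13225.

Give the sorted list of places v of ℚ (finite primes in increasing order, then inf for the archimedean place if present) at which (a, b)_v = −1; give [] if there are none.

[2, 3, 11, inf]

Mod squares: a ≡ -858, b ≡ -286. Check v ∈ {∞, 2, 3, 5, 7, 11, 13, 23, 29}.
v=∞: -858 < 0 and -286 < 0  ⇒  (a,b)_∞ = -1.
v=3: a=3^-3·(≡2), b=3^0·(≡2) mod 3; (2|3)=-1, (2|3)=-1; (−1)^{-3·0·1}·(-1)^0·(-1)^-3 = -1.
v=29: a=29^6·(≡26), b=29^2·(≡1) mod 29; (26|29)=-1, (1|29)=+1; (−1)^{6·2·14}·(-1)^2·(+1)^6 = +1.
v=7: a=7^-2·(≡5), b=7^0·(≡2) mod 7; (5|7)=-1, (2|7)=+1; (−1)^{-2·0·3}·(-1)^0·(+1)^-2 = +1.
v=11: a=11^3·(≡8), b=11^1·(≡6) mod 11; (8|11)=-1, (6|11)=-1; (−1)^{3·1·5}·(-1)^1·(-1)^3 = -1.
v=2: v_2(a)=35, v_2(b)=27; units ≡ 3, 1 (mod 8); ε·ε+αω+βω = 1·0+35·0+27·1 ≡ 1  ⇒  (a,b)_2 = -1.
v=13: a=13^3·(≡9), b=13^1·(≡10) mod 13; (9|13)=+1, (10|13)=+1; (−1)^{3·1·6}·(+1)^1·(+1)^3 = +1.
v=23: a=23^-2·(≡1), b=23^-2·(≡18) mod 23; (1|23)=+1, (18|23)=+1; (−1)^{-2·-2·11}·(+1)^-2·(+1)^-2 = +1.
v=5: a=5^4·(≡2), b=5^-2·(≡4) mod 5; (2|5)=-1, (4|5)=+1; (−1)^{4·-2·2}·(-1)^-2·(+1)^4 = +1.
Ram(-858, -286) = {2, 3, 11, ∞}; no ℚ_2-point on the conic.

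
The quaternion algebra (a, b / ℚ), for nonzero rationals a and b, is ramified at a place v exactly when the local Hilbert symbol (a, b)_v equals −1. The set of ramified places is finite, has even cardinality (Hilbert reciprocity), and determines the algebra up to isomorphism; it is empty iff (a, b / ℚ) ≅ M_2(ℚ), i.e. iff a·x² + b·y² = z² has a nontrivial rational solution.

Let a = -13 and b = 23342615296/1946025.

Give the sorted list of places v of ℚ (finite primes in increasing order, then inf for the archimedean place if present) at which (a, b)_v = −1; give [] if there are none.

[2, 13]

(a, b) ≡ (-13, 91) mod (ℚ^×)²; places V = {2, 3, 5, 7, 11, 13, 31, ∞}.
(a,b)_2: α=0, β=8; u≡3, v≡3 (mod 8); ε(u)ε(v)=1·1, αω(v)=0·1, βω(u)=8·1; sum ≡ 1  ⇒  -1.
(a,b)_3: α=0, u≡2; β=-4, v≡1 (mod 3); (2|3)=-1, (1|3)=+1; sign (−1)^0·-1^-4·+1^0 = +1.
(a,b)_13: α=1, u≡12; β=3, v≡8 (mod 13); (12|13)=+1, (8|13)=-1; sign (−1)^0·+1^3·-1^1 = -1.
(a,b)_11: α=0, u≡9; β=2, v≡1 (mod 11); (9|11)=+1, (1|11)=+1; sign (−1)^0·+1^2·+1^0 = +1.
(a,b)_∞: sgn(-13)=−, sgn(91)=+, so +1.
(a,b)_5: α=0, u≡2; β=-2, v≡1 (mod 5); (2|5)=-1, (1|5)=+1; sign (−1)^0·-1^-2·+1^0 = +1.
(a,b)_7: α=0, u≡1; β=3, v≡5 (mod 7); (1|7)=+1, (5|7)=-1; sign (−1)^0·+1^3·-1^0 = +1.
(a,b)_31: α=0, u≡18; β=-2, v≡13 (mod 31); (18|31)=+1, (13|31)=-1; sign (−1)^0·+1^-2·-1^0 = +1.
(-13, 91 / ℚ) ramifies at {2, 13}: a division algebra.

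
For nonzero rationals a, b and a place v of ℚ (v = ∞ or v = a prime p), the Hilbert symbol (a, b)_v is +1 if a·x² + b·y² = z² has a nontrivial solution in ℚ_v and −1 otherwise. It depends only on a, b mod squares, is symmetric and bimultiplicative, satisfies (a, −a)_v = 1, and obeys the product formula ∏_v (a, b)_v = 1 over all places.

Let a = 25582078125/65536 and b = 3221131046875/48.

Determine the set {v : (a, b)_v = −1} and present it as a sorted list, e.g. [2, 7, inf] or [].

[3, 17, 29, 41]

(a, b) ≡ (20213, 618457161) mod (ℚ^×)²; places V = {2, 3, 5, 7, 17, 29, 31, 41, 47, ∞}.
(a,b)_29: α=1, u≡20; β=1, v≡12 (mod 29); (20|29)=+1, (12|29)=-1; sign (−1)^0·+1^1·-1^1 = -1.
(a,b)_∞: sgn(20213)=+, sgn(618457161)=+, so +1.
(a,b)_31: α=0, u≡25; β=1, v≡23 (mod 31); (25|31)=+1, (23|31)=-1; sign (−1)^0·+1^1·-1^0 = +1.
(a,b)_5: α=6, u≡3; β=6, v≡4 (mod 5); (3|5)=-1, (4|5)=+1; sign (−1)^0·-1^6·+1^6 = +1.
(a,b)_47: α=0, u≡25; β=1, v≡41 (mod 47); (25|47)=+1, (41|47)=-1; sign (−1)^0·+1^1·-1^0 = +1.
(a,b)_3: α=4, u≡2; β=-1, v≡1 (mod 3); (2|3)=-1, (1|3)=+1; sign (−1)^0·-1^-1·+1^4 = -1.
(a,b)_7: α=0, u≡1; β=1, v≡3 (mod 7); (1|7)=+1, (3|7)=-1; sign (−1)^0·+1^1·-1^0 = +1.
(a,b)_2: α=-16, β=-4; u≡5, v≡1 (mod 8); ε(u)ε(v)=0·0, αω(v)=-16·0, βω(u)=-4·1; sum ≡ 0  ⇒  +1.
(a,b)_17: α=1, u≡8; β=1, v≡5 (mod 17); (8|17)=+1, (5|17)=-1; sign (−1)^0·+1^1·-1^1 = -1.
(a,b)_41: α=1, u≡18; β=1, v≡6 (mod 41); (18|41)=+1, (6|41)=-1; sign (−1)^0·+1^1·-1^1 = -1.
(20213, 618457161 / ℚ) ramifies at {3, 17, 29, 41}: a division algebra.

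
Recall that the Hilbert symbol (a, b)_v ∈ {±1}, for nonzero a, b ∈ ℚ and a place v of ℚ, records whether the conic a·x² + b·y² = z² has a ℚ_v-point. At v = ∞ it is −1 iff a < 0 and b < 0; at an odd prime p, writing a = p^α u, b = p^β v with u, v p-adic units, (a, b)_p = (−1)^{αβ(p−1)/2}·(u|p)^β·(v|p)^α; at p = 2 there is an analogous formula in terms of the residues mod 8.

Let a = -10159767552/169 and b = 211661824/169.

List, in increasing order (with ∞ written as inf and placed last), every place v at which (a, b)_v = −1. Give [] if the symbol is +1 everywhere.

(a, b) ≡ (-620103, 206701) mod (ℚ^×)²; places V = {2, 3, 11, 13, 19, 23, 43, ∞}.
(a,b)_3: α=1, u≡2; β=0, v≡1 (mod 3); (2|3)=-1, (1|3)=+1; sign (−1)^0·-1^0·+1^1 = +1.
(a,b)_43: α=1, u≡34; β=1, v≡19 (mod 43); (34|43)=-1, (19|43)=-1; sign (−1)^1·-1^1·-1^1 = -1.
(a,b)_19: α=1, u≡4; β=1, v≡11 (mod 19); (4|19)=+1, (11|19)=+1; sign (−1)^1·+1^1·+1^1 = -1.
(a,b)_∞: sgn(-620103)=−, sgn(206701)=+, so +1.
(a,b)_13: α=-2, u≡1; β=-2, v≡10 (mod 13); (1|13)=+1, (10|13)=+1; sign (−1)^0·+1^-2·+1^-2 = +1.
(a,b)_23: α=1, u≡18; β=1, v≡14 (mod 23); (18|23)=+1, (14|23)=-1; sign (−1)^1·+1^1·-1^1 = +1.
(a,b)_2: α=14, β=10; u≡1, v≡5 (mod 8); ε(u)ε(v)=0·0, αω(v)=14·1, βω(u)=10·0; sum ≡ 0  ⇒  +1.
(a,b)_11: α=1, u≡8; β=1, v≡9 (mod 11); (8|11)=-1, (9|11)=+1; sign (−1)^1·-1^1·+1^1 = +1.
(-620103, 206701 / ℚ) ramifies at {19, 43}: a division algebra.

[19, 43]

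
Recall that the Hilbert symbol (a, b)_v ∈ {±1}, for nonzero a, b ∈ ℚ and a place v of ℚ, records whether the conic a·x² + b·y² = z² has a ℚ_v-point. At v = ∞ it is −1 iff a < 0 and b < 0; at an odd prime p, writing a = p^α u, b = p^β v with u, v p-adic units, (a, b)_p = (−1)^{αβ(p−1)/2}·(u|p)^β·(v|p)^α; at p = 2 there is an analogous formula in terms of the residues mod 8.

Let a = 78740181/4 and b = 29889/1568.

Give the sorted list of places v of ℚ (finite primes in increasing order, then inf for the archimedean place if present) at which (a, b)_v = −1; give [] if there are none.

[2, 37, 43, 47]

Mod squares: a ≡ 972101, b ≡ 82. Check v ∈ {∞, 2, 3, 7, 13, 37, 41, 43, 47}.
v=7: a=7^0·(≡4), b=7^-2·(≡5) mod 7; (4|7)=+1, (5|7)=-1; (−1)^{0·-2·3}·(+1)^-2·(-1)^0 = +1.
v=37: a=37^1·(≡33), b=37^0·(≡18) mod 37; (33|37)=+1, (18|37)=-1; (−1)^{1·0·18}·(+1)^0·(-1)^1 = -1.
v=41: a=41^0·(≡33), b=41^1·(≡36) mod 41; (33|41)=+1, (36|41)=+1; (−1)^{0·1·20}·(+1)^1·(+1)^0 = +1.
v=3: a=3^4·(≡2), b=3^6·(≡1) mod 3; (2|3)=-1, (1|3)=+1; (−1)^{4·6·1}·(-1)^6·(+1)^4 = +1.
v=13: a=13^1·(≡4), b=13^0·(≡10) mod 13; (4|13)=+1, (10|13)=+1; (−1)^{1·0·6}·(+1)^0·(+1)^1 = +1.
v=2: v_2(a)=-2, v_2(b)=-5; units ≡ 5, 1 (mod 8); ε·ε+αω+βω = 0·0+-2·0+-5·1 ≡ 1  ⇒  (a,b)_2 = -1.
v=∞: 972101 > 0 and 82 > 0  ⇒  (a,b)_∞ = +1.
v=43: a=43^1·(≡3), b=43^0·(≡26) mod 43; (3|43)=-1, (26|43)=-1; (−1)^{1·0·21}·(-1)^0·(-1)^1 = -1.
v=47: a=47^1·(≡2), b=47^0·(≡33) mod 47; (2|47)=+1, (33|47)=-1; (−1)^{1·0·23}·(+1)^0·(-1)^1 = -1.
(972101, 82 / ℚ) ramifies at {2, 37, 43, 47}: a division algebra.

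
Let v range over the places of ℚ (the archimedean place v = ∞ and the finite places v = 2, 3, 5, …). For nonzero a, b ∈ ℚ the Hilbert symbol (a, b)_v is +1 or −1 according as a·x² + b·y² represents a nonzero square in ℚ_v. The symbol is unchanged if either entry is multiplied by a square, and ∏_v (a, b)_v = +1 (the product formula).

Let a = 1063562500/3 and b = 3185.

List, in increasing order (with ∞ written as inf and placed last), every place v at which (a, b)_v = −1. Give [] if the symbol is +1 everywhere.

[3, 11, 13, 17]

(a, b) ≡ (51051, 65) mod (ℚ^×)²; places V = {2, 3, 5, 7, 11, 13, 17, ∞}.
(a,b)_5: α=6, u≡1; β=1, v≡2 (mod 5); (1|5)=+1, (2|5)=-1; sign (−1)^0·+1^1·-1^6 = +1.
(a,b)_∞: sgn(51051)=+, sgn(65)=+, so +1.
(a,b)_13: α=1, u≡1; β=1, v≡11 (mod 13); (1|13)=+1, (11|13)=-1; sign (−1)^0·+1^1·-1^1 = -1.
(a,b)_11: α=1, u≡10; β=0, v≡6 (mod 11); (10|11)=-1, (6|11)=-1; sign (−1)^0·-1^0·-1^1 = -1.
(a,b)_7: α=1, u≡5; β=2, v≡2 (mod 7); (5|7)=-1, (2|7)=+1; sign (−1)^0·-1^2·+1^1 = +1.
(a,b)_17: α=1, u≡6; β=0, v≡6 (mod 17); (6|17)=-1, (6|17)=-1; sign (−1)^0·-1^0·-1^1 = -1.
(a,b)_2: α=2, β=0; u≡3, v≡1 (mod 8); ε(u)ε(v)=1·0, αω(v)=2·0, βω(u)=0·1; sum ≡ 0  ⇒  +1.
(a,b)_3: α=-1, u≡1; β=0, v≡2 (mod 3); (1|3)=+1, (2|3)=-1; sign (−1)^0·+1^0·-1^-1 = -1.
|Ram(51051, 65)| = 4, even; anisotropic at {3, 11, 13, 17}.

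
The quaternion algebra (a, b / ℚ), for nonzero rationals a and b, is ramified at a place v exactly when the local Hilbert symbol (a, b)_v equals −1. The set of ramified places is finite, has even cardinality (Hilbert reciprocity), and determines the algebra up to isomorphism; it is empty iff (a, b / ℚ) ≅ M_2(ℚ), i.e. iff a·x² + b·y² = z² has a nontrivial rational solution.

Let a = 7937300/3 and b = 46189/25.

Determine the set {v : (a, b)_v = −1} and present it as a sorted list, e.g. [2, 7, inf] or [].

[7, 11, 13, 17, 23, 29]

(a, b) ≡ (238119, 46189) mod (ℚ^×)²; places V = {2, 3, 5, 7, 11, 13, 17, 19, 23, 29, ∞}.
(a,b)_∞: sgn(238119)=+, sgn(46189)=+, so +1.
(a,b)_23: α=1, u≡18; β=0, v≡14 (mod 23); (18|23)=+1, (14|23)=-1; sign (−1)^0·+1^0·-1^1 = -1.
(a,b)_11: α=0, u≡10; β=1, v≡10 (mod 11); (10|11)=-1, (10|11)=-1; sign (−1)^0·-1^1·-1^0 = -1.
(a,b)_29: α=1, u≡9; β=0, v≡2 (mod 29); (9|29)=+1, (2|29)=-1; sign (−1)^0·+1^0·-1^1 = -1.
(a,b)_13: α=0, u≡11; β=1, v≡9 (mod 13); (11|13)=-1, (9|13)=+1; sign (−1)^0·-1^1·+1^0 = -1.
(a,b)_3: α=-1, u≡2; β=0, v≡1 (mod 3); (2|3)=-1, (1|3)=+1; sign (−1)^0·-1^0·+1^-1 = +1.
(a,b)_7: α=1, u≡4; β=0, v≡6 (mod 7); (4|7)=+1, (6|7)=-1; sign (−1)^0·+1^0·-1^1 = -1.
(a,b)_2: α=2, β=0; u≡7, v≡5 (mod 8); ε(u)ε(v)=1·0, αω(v)=2·1, βω(u)=0·0; sum ≡ 0  ⇒  +1.
(a,b)_5: α=2, u≡4; β=-2, v≡4 (mod 5); (4|5)=+1, (4|5)=+1; sign (−1)^0·+1^-2·+1^2 = +1.
(a,b)_17: α=1, u≡4; β=1, v≡6 (mod 17); (4|17)=+1, (6|17)=-1; sign (−1)^0·+1^1·-1^1 = -1.
(a,b)_19: α=0, u≡4; β=1, v≡3 (mod 19); (4|19)=+1, (3|19)=-1; sign (−1)^0·+1^1·-1^0 = +1.
Ram(238119, 46189) = {7, 11, 13, 17, 23, 29}; no ℚ_7-point on the conic.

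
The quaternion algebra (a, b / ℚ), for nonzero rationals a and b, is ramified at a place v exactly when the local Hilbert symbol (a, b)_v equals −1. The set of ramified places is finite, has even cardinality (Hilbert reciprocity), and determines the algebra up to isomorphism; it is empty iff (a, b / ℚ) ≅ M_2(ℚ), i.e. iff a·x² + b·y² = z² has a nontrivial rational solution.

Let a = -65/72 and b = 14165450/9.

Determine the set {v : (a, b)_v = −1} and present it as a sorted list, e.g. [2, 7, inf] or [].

[2, 5, 19, 37]

Mod squares: a ≡ -130, b ≡ 566618. Check v ∈ {∞, 2, 3, 5, 13, 19, 31, 37}.
v=19: a=19^0·(≡2), b=19^1·(≡1) mod 19; (2|19)=-1, (1|19)=+1; (−1)^{0·1·9}·(-1)^1·(+1)^0 = -1.
v=∞: -130 < 0 and 566618 > 0  ⇒  (a,b)_∞ = +1.
v=2: v_2(a)=-3, v_2(b)=1; units ≡ 7, 5 (mod 8); ε·ε+αω+βω = 1·0+-3·1+1·0 ≡ 1  ⇒  (a,b)_2 = -1.
v=31: a=31^0·(≡9), b=31^1·(≡8) mod 31; (9|31)=+1, (8|31)=+1; (−1)^{0·1·15}·(+1)^1·(+1)^0 = +1.
v=3: a=3^-2·(≡2), b=3^-2·(≡2) mod 3; (2|3)=-1, (2|3)=-1; (−1)^{-2·-2·1}·(-1)^-2·(-1)^-2 = +1.
v=13: a=13^1·(≡3), b=13^1·(≡9) mod 13; (3|13)=+1, (9|13)=+1; (−1)^{1·1·6}·(+1)^1·(+1)^1 = +1.
v=5: a=5^1·(≡1), b=5^2·(≡2) mod 5; (1|5)=+1, (2|5)=-1; (−1)^{1·2·2}·(+1)^2·(-1)^1 = -1.
v=37: a=37^0·(≡14), b=37^1·(≡30) mod 37; (14|37)=-1, (30|37)=+1; (−1)^{0·1·18}·(-1)^1·(+1)^0 = -1.
(-130, 566618 / ℚ) ramifies at {2, 5, 19, 37}: a division algebra.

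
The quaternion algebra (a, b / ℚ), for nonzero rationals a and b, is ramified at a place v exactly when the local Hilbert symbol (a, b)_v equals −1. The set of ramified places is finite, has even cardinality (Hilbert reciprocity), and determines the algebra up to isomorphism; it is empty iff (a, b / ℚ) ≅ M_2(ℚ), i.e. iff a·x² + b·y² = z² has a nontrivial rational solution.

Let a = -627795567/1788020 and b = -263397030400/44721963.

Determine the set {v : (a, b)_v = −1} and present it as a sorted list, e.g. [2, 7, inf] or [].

[2, 3, 5, 7, 23, inf]

(a, b) ≡ (-1435, -2622) mod (ℚ^×)²; places V = {2, 3, 5, 7, 11, 13, 17, 19, 23, 29, 31, 41, ∞}.
(a,b)_∞: sgn(-1435)=−, sgn(-2622)=−, so -1.
(a,b)_7: α=1, u≡6; β=2, v≡3 (mod 7); (6|7)=-1, (3|7)=-1; sign (−1)^0·-1^2·-1^1 = -1.
(a,b)_41: α=1, u≡6; β=0, v≡16 (mod 41); (6|41)=-1, (16|41)=+1; sign (−1)^0·-1^0·+1^1 = +1.
(a,b)_2: α=-2, β=9; u≡5, v≡1 (mod 8); ε(u)ε(v)=0·0, αω(v)=-2·0, βω(u)=9·1; sum ≡ 1  ⇒  -1.
(a,b)_19: α=0, u≡16; β=1, v≡13 (mod 19); (16|19)=+1, (13|19)=-1; sign (−1)^0·+1^1·-1^0 = +1.
(a,b)_11: α=0, u≡10; β=-2, v≡8 (mod 11); (10|11)=-1, (8|11)=-1; sign (−1)^0·-1^-2·-1^0 = +1.
(a,b)_13: α=-2, u≡11; β=-2, v≡10 (mod 13); (11|13)=-1, (10|13)=+1; sign (−1)^0·-1^-2·+1^-2 = +1.
(a,b)_29: α=2, u≡14; β=0, v≡2 (mod 29); (14|29)=-1, (2|29)=-1; sign (−1)^0·-1^0·-1^2 = +1.
(a,b)_23: α=-2, u≡10; β=1, v≡4 (mod 23); (10|23)=-1, (4|23)=+1; sign (−1)^0·-1^1·+1^-2 = -1.
(a,b)_3: α=2, u≡2; β=-7, v≡2 (mod 3); (2|3)=-1, (2|3)=-1; sign (−1)^0·-1^-7·-1^2 = -1.
(a,b)_17: α=2, u≡10; β=0, v≡16 (mod 17); (10|17)=-1, (16|17)=+1; sign (−1)^0·-1^0·+1^2 = +1.
(a,b)_31: α=0, u≡17; β=2, v≡24 (mod 31); (17|31)=-1, (24|31)=-1; sign (−1)^0·-1^2·-1^0 = +1.
(a,b)_5: α=-1, u≡2; β=2, v≡3 (mod 5); (2|5)=-1, (3|5)=-1; sign (−1)^0·-1^2·-1^-1 = -1.
|Ram(-1435, -2622)| = 6, even; anisotropic at {2, 3, 5, 7, 23, ∞}.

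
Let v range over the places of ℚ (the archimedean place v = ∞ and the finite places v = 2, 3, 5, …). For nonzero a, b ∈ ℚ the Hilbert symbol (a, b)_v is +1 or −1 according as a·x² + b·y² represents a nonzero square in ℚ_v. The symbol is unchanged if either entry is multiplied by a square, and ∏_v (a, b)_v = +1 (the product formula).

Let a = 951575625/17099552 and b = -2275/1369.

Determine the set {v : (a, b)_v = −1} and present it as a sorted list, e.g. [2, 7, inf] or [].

Mod squares: a ≡ 2002, b ≡ -91. Check v ∈ {∞, 2, 3, 5, 7, 11, 13, 17, 37, 43}.
v=2: v_2(a)=-5, v_2(b)=0; units ≡ 1, 5 (mod 8); ε·ε+αω+βω = 0·0+-5·1+0·0 ≡ 1  ⇒  (a,b)_2 = -1.
v=∞: 2002 > 0 and -91 < 0  ⇒  (a,b)_∞ = +1.
v=7: a=7^1·(≡5), b=7^1·(≡1) mod 7; (5|7)=-1, (1|7)=+1; (−1)^{1·1·3}·(-1)^1·(+1)^1 = +1.
v=11: a=11^1·(≡6), b=11^0·(≡7) mod 11; (6|11)=-1, (7|11)=-1; (−1)^{1·0·5}·(-1)^0·(-1)^1 = -1.
v=17: a=17^-2·(≡8), b=17^0·(≡6) mod 17; (8|17)=+1, (6|17)=-1; (−1)^{-2·0·8}·(+1)^0·(-1)^-2 = +1.
v=3: a=3^2·(≡1), b=3^0·(≡2) mod 3; (1|3)=+1, (2|3)=-1; (−1)^{2·0·1}·(+1)^0·(-1)^2 = +1.
v=13: a=13^3·(≡2), b=13^1·(≡5) mod 13; (2|13)=-1, (5|13)=-1; (−1)^{3·1·6}·(-1)^1·(-1)^3 = +1.
v=37: a=37^0·(≡21), b=37^-2·(≡19) mod 37; (21|37)=+1, (19|37)=-1; (−1)^{0·-2·18}·(+1)^-2·(-1)^0 = +1.
v=5: a=5^4·(≡3), b=5^2·(≡1) mod 5; (3|5)=-1, (1|5)=+1; (−1)^{4·2·2}·(-1)^2·(+1)^4 = +1.
v=43: a=43^-2·(≡10), b=43^0·(≡24) mod 43; (10|43)=+1, (24|43)=+1; (−1)^{-2·0·21}·(+1)^0·(+1)^-2 = +1.
|Ram(2002, -91)| = 2, even; anisotropic at {2, 11}.

[2, 11]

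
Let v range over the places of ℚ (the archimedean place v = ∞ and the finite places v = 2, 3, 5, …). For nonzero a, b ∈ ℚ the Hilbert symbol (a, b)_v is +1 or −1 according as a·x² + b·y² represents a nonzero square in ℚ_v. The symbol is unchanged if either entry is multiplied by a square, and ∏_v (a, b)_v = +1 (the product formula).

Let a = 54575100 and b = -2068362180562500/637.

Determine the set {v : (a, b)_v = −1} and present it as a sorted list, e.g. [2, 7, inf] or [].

[2, 3, 13, 41]

(a, b) ≡ (60639, -13) mod (ℚ^×)²; places V = {2, 3, 5, 7, 13, 17, 29, 41, ∞}.
(a,b)_41: α=1, u≡35; β=2, v≡38 (mod 41); (35|41)=-1, (38|41)=-1; sign (−1)^0·-1^2·-1^1 = -1.
(a,b)_5: α=2, u≡4; β=6, v≡2 (mod 5); (4|5)=+1, (2|5)=-1; sign (−1)^0·+1^6·-1^2 = +1.
(a,b)_7: α=0, u≡6; β=-2, v≡4 (mod 7); (6|7)=-1, (4|7)=+1; sign (−1)^0·-1^-2·+1^0 = +1.
(a,b)_17: α=1, u≡3; β=2, v≡4 (mod 17); (3|17)=-1, (4|17)=+1; sign (−1)^0·-1^2·+1^1 = +1.
(a,b)_3: α=3, u≡2; β=4, v≡2 (mod 3); (2|3)=-1, (2|3)=-1; sign (−1)^0·-1^4·-1^3 = -1.
(a,b)_2: α=2, β=2; u≡7, v≡3 (mod 8); ε(u)ε(v)=1·1, αω(v)=2·1, βω(u)=2·0; sum ≡ 1  ⇒  -1.
(a,b)_29: α=1, u≡3; β=2, v≡28 (mod 29); (3|29)=-1, (28|29)=+1; sign (−1)^0·-1^2·+1^1 = +1.
(a,b)_13: α=0, u≡8; β=-1, v≡10 (mod 13); (8|13)=-1, (10|13)=+1; sign (−1)^0·-1^-1·+1^0 = -1.
(a,b)_∞: sgn(60639)=+, sgn(-13)=−, so +1.
Ram(60639, -13) = {2, 3, 13, 41}; no ℚ_2-point on the conic.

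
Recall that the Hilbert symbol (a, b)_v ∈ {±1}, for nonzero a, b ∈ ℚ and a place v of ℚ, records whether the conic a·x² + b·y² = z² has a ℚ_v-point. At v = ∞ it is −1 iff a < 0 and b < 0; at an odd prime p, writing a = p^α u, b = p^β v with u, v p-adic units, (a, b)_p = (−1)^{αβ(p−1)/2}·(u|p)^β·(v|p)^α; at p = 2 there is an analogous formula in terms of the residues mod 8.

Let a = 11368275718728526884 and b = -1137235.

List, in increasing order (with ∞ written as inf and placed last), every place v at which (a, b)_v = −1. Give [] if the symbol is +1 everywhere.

[11, 13, 17, 29]

Mod squares: a ≡ 75361, b ≡ -1137235. Check v ∈ {∞, 2, 3, 5, 11, 13, 17, 23, 29, 31}.
v=13: a=13^1·(≡9), b=13^0·(≡5) mod 13; (9|13)=+1, (5|13)=-1; (−1)^{1·0·6}·(+1)^0·(-1)^1 = -1.
v=11: a=11^3·(≡4), b=11^1·(≡4) mod 11; (4|11)=+1, (4|11)=+1; (−1)^{3·1·5}·(+1)^1·(+1)^3 = -1.
v=5: a=5^0·(≡4), b=5^1·(≡3) mod 5; (4|5)=+1, (3|5)=-1; (−1)^{0·1·2}·(+1)^1·(-1)^0 = +1.
v=31: a=31^3·(≡27), b=31^1·(≡19) mod 31; (27|31)=-1, (19|31)=+1; (−1)^{3·1·15}·(-1)^1·(+1)^3 = +1.
v=3: a=3^6·(≡1), b=3^0·(≡2) mod 3; (1|3)=+1, (2|3)=-1; (−1)^{6·0·1}·(+1)^0·(-1)^6 = +1.
v=2: v_2(a)=2, v_2(b)=0; units ≡ 1, 5 (mod 8); ε·ε+αω+βω = 0·0+2·1+0·0 ≡ 0  ⇒  (a,b)_2 = +1.
v=23: a=23^2·(≡4), b=23^1·(≡5) mod 23; (4|23)=+1, (5|23)=-1; (−1)^{2·1·11}·(+1)^1·(-1)^2 = +1.
v=29: a=29^2·(≡17), b=29^1·(≡22) mod 29; (17|29)=-1, (22|29)=+1; (−1)^{2·1·14}·(-1)^1·(+1)^2 = -1.
v=17: a=17^1·(≡2), b=17^0·(≡14) mod 17; (2|17)=+1, (14|17)=-1; (−1)^{1·0·8}·(+1)^0·(-1)^1 = -1.
v=∞: 75361 > 0 and -1137235 < 0  ⇒  (a,b)_∞ = +1.
Ram(75361, -1137235) = {11, 13, 17, 29}; no ℚ_11-point on the conic.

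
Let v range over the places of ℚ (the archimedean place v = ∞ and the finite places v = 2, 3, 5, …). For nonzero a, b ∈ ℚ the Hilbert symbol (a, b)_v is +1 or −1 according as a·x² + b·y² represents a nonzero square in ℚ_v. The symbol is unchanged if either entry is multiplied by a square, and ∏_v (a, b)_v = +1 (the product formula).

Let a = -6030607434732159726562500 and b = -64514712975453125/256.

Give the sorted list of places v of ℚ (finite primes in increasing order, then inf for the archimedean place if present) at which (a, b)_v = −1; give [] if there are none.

[2, 7, 11, 23, 29, inf]

(a, b) ≡ (-561, -975821) mod (ℚ^×)²; places V = {2, 3, 5, 7, 11, 17, 19, 23, 29, ∞}.
(a,b)_11: α=3, u≡9; β=5, v≡9 (mod 11); (9|11)=+1, (9|11)=+1; sign (−1)^1·+1^5·+1^3 = -1.
(a,b)_∞: sgn(-561)=−, sgn(-975821)=−, so -1.
(a,b)_7: α=2, u≡6; β=1, v≡4 (mod 7); (6|7)=-1, (4|7)=+1; sign (−1)^0·-1^1·+1^2 = -1.
(a,b)_3: α=1, u≡2; β=0, v≡1 (mod 3); (2|3)=-1, (1|3)=+1; sign (−1)^0·-1^0·+1^1 = +1.
(a,b)_5: α=10, u≡4; β=6, v≡1 (mod 5); (4|5)=+1, (1|5)=+1; sign (−1)^0·+1^6·+1^10 = +1.
(a,b)_17: α=3, u≡15; β=2, v≡2 (mod 17); (15|17)=+1, (2|17)=+1; sign (−1)^0·+1^2·+1^3 = +1.
(a,b)_23: α=2, u≡15; β=1, v≡2 (mod 23); (15|23)=-1, (2|23)=+1; sign (−1)^0·-1^1·+1^2 = -1.
(a,b)_19: α=2, u≡11; β=1, v≡16 (mod 19); (11|19)=+1, (16|19)=+1; sign (−1)^0·+1^1·+1^2 = +1.
(a,b)_29: α=2, u≡14; β=1, v≡9 (mod 29); (14|29)=-1, (9|29)=+1; sign (−1)^0·-1^1·+1^2 = -1.
(a,b)_2: α=2, β=-8; u≡7, v≡3 (mod 8); ε(u)ε(v)=1·1, αω(v)=2·1, βω(u)=-8·0; sum ≡ 1  ⇒  -1.
(-561, -975821 / ℚ) ramifies at {2, 7, 11, 23, 29, ∞}: a division algebra.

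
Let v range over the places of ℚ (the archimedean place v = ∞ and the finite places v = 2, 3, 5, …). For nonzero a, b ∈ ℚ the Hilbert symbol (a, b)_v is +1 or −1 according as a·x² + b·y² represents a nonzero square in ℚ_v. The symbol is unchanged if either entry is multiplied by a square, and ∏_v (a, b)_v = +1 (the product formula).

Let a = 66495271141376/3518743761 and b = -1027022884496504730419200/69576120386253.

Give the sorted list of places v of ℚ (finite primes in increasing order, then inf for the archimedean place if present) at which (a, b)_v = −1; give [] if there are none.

[11, 17]

Mod squares: a ≡ 5176721, b ≡ -91. Check v ∈ {∞, 2, 3, 5, 7, 11, 13, 17, 19, 31, 47}.
v=2: v_2(a)=18, v_2(b)=32; units ≡ 1, 5 (mod 8); ε·ε+αω+βω = 0·0+18·1+32·0 ≡ 0  ⇒  (a,b)_2 = +1.
v=47: a=47^1·(≡44), b=47^2·(≡28) mod 47; (44|47)=-1, (28|47)=+1; (−1)^{1·2·23}·(-1)^2·(+1)^1 = +1.
v=5: a=5^0·(≡1), b=5^2·(≡4) mod 5; (1|5)=+1, (4|5)=+1; (−1)^{0·2·2}·(+1)^2·(+1)^0 = +1.
v=17: a=17^1·(≡15), b=17^2·(≡14) mod 17; (15|17)=+1, (14|17)=-1; (−1)^{1·2·8}·(+1)^2·(-1)^1 = -1.
v=19: a=19^1·(≡8), b=19^2·(≡4) mod 19; (8|19)=-1, (4|19)=+1; (−1)^{1·2·9}·(-1)^2·(+1)^1 = +1.
v=3: a=3^-6·(≡2), b=3^-8·(≡2) mod 3; (2|3)=-1, (2|3)=-1; (−1)^{-6·-8·1}·(-1)^-8·(-1)^-6 = +1.
v=11: a=11^1·(≡5), b=11^2·(≡8) mod 11; (5|11)=+1, (8|11)=-1; (−1)^{1·2·5}·(+1)^2·(-1)^1 = -1.
v=13: a=13^-6·(≡12), b=13^-9·(≡11) mod 13; (12|13)=+1, (11|13)=-1; (−1)^{-6·-9·6}·(+1)^-9·(-1)^-6 = +1.
v=7: a=7^2·(≡4), b=7^3·(≡1) mod 7; (4|7)=+1, (1|7)=+1; (−1)^{2·3·3}·(+1)^3·(+1)^2 = +1.
v=31: a=31^1·(≡16), b=31^0·(≡25) mod 31; (16|31)=+1, (25|31)=+1; (−1)^{1·0·15}·(+1)^0·(+1)^1 = +1.
v=∞: 5176721 > 0 and -91 < 0  ⇒  (a,b)_∞ = +1.
Ram(5176721, -91) = {11, 17}; no ℚ_11-point on the conic.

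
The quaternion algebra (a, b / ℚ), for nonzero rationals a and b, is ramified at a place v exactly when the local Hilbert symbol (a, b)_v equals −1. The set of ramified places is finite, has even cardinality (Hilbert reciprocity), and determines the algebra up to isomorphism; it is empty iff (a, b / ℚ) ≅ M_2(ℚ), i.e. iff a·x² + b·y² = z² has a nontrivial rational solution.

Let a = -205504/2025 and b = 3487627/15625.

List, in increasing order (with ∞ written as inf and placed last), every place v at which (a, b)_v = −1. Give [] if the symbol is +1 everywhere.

(a, b) ≡ (-19, 4147) mod (ℚ^×)²; places V = {2, 3, 5, 11, 13, 19, 29, ∞}.
(a,b)_11: α=0, u≡9; β=1, v≡3 (mod 11); (9|11)=+1, (3|11)=+1; sign (−1)^0·+1^1·+1^0 = +1.
(a,b)_13: α=2, u≡11; β=1, v≡2 (mod 13); (11|13)=-1, (2|13)=-1; sign (−1)^0·-1^1·-1^2 = -1.
(a,b)_19: α=1, u≡3; β=0, v≡9 (mod 19); (3|19)=-1, (9|19)=+1; sign (−1)^0·-1^0·+1^1 = +1.
(a,b)_5: α=-2, u≡1; β=-6, v≡2 (mod 5); (1|5)=+1, (2|5)=-1; sign (−1)^0·+1^-6·-1^-2 = +1.
(a,b)_29: α=0, u≡2; β=3, v≡10 (mod 29); (2|29)=-1, (10|29)=-1; sign (−1)^0·-1^3·-1^0 = -1.
(a,b)_2: α=6, β=0; u≡5, v≡3 (mod 8); ε(u)ε(v)=0·1, αω(v)=6·1, βω(u)=0·1; sum ≡ 0  ⇒  +1.
(a,b)_∞: sgn(-19)=−, sgn(4147)=+, so +1.
(a,b)_3: α=-4, u≡2; β=0, v≡1 (mod 3); (2|3)=-1, (1|3)=+1; sign (−1)^0·-1^0·+1^-4 = +1.
(-19, 4147 / ℚ) ramifies at {13, 29}: a division algebra.

[13, 29]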